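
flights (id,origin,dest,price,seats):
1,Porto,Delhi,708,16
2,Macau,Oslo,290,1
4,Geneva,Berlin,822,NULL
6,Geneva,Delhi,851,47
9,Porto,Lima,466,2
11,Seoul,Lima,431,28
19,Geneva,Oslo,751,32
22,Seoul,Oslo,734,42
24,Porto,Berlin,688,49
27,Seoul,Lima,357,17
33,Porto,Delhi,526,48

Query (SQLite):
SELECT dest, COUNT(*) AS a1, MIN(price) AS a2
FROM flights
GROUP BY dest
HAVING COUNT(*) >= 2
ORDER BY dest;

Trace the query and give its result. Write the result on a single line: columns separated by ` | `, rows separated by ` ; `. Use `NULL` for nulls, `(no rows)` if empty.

Group flights by dest.
Per group compute: COUNT(*), MIN(price).
HAVING: drop groups with fewer than 2 rows.
  Berlin: ids {4, 24} → COUNT(*)=2, MIN(price)=688
  Delhi: ids {1, 6, 33} → COUNT(*)=3, MIN(price)=526
  Lima: ids {9, 11, 27} → COUNT(*)=3, MIN(price)=357
  Oslo: ids {2, 19, 22} → COUNT(*)=3, MIN(price)=290

Berlin | 2 | 688 ; Delhi | 3 | 526 ; Lima | 3 | 357 ; Oslo | 3 | 290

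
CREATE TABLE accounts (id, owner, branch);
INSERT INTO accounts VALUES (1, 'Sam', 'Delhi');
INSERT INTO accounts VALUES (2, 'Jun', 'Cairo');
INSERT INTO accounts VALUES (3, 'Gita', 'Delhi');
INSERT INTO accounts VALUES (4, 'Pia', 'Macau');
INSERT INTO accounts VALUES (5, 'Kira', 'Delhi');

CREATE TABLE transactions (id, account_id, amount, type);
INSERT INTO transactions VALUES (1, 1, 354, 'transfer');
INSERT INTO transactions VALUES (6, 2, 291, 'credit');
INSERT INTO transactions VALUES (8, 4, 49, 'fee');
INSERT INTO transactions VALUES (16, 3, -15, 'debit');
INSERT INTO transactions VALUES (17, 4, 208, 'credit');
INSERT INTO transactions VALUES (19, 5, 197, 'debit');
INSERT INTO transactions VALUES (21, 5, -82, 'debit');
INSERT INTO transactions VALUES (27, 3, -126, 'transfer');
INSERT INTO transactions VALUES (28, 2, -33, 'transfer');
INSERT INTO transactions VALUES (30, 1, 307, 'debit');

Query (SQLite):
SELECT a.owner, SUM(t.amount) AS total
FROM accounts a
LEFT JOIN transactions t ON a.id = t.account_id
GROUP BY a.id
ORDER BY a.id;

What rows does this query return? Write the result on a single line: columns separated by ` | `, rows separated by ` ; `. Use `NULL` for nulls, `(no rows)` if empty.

Sam | 661 ; Jun | 258 ; Gita | -141 ; Pia | 257 ; Kira | 115

LEFT JOIN keeps every accounts row; unmatched ones get NULL for transactions columns.
Group by accounts.id and compute SUM(t.amount). SUM over an all-NULL group is NULL.
  1: ids {1, 30} → SUM(t.amount)=661
  2: ids {6, 28} → SUM(t.amount)=258
  3: ids {16, 27} → SUM(t.amount)=-141
  4: ids {8, 17} → SUM(t.amount)=257
  5: ids {19, 21} → SUM(t.amount)=115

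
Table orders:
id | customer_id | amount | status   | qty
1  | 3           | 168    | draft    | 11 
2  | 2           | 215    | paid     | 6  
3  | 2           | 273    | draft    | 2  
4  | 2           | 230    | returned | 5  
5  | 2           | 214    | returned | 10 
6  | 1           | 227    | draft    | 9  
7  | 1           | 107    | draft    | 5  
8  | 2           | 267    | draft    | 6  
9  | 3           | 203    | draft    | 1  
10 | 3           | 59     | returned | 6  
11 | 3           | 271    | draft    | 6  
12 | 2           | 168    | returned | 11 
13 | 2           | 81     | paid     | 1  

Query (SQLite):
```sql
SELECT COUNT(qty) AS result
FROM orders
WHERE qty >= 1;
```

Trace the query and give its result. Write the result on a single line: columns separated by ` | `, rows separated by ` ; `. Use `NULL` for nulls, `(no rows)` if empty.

Rows where qty >= 1 → qty values: [11, 6, 2, 5, 10, 9, 5, 6, 1, 6, 6, 11, 1].
COUNT(qty) counts non-NULL values → 13.

13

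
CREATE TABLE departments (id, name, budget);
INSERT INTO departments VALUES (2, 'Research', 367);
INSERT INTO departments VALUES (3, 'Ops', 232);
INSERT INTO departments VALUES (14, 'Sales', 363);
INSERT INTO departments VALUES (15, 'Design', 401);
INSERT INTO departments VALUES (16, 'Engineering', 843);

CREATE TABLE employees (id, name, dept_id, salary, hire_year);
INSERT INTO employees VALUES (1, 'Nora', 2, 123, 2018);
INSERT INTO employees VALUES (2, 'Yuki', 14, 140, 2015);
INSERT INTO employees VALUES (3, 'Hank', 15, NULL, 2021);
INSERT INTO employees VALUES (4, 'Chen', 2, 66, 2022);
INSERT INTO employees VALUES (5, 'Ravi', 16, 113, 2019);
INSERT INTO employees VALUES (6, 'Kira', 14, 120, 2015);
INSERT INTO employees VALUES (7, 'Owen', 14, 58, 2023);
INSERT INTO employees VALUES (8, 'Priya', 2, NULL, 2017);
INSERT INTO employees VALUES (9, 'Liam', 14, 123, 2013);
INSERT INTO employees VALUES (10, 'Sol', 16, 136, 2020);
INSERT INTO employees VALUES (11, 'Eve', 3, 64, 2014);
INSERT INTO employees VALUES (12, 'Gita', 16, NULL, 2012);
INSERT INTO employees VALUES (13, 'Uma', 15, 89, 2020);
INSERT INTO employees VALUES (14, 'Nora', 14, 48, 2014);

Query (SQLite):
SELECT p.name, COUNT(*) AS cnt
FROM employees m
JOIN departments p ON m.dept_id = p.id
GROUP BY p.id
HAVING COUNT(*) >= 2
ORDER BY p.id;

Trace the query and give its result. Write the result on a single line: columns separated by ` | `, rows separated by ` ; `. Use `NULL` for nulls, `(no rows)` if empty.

Join each employees row to its departments via dept_id.
Group joined rows by departments.id; compute COUNT(*) per group.
HAVING: keep groups with count ≥ 2.
  2: ids {1, 4, 8} → COUNT(*)=3
  3: ids {11} → COUNT(*)=1
  14: ids {2, 6, 7, 9, 14} → COUNT(*)=5
  15: ids {3, 13} → COUNT(*)=2
  16: ids {5, 10, 12} → COUNT(*)=3

Research | 3 ; Sales | 5 ; Design | 2 ; Engineering | 3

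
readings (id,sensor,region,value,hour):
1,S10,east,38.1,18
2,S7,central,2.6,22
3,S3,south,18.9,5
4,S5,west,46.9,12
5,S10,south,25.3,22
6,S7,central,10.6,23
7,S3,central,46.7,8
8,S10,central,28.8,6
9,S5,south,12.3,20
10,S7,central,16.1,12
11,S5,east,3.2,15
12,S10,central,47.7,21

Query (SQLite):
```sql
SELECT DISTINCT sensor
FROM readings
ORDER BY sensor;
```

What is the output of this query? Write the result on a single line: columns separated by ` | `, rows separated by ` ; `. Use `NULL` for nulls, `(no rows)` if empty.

S10 ; S3 ; S5 ; S7

Collect distinct sensor values from readings.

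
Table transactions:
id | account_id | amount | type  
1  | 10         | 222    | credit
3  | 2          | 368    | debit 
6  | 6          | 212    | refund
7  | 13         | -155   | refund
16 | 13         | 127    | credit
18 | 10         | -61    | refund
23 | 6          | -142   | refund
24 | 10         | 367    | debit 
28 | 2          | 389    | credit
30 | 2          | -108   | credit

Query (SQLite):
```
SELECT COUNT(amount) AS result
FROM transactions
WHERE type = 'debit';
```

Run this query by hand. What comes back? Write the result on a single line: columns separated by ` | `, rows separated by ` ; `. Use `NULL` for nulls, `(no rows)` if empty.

2

Rows where type='debit' → amount values: [368, 367].
COUNT(amount) counts non-NULL values → 2.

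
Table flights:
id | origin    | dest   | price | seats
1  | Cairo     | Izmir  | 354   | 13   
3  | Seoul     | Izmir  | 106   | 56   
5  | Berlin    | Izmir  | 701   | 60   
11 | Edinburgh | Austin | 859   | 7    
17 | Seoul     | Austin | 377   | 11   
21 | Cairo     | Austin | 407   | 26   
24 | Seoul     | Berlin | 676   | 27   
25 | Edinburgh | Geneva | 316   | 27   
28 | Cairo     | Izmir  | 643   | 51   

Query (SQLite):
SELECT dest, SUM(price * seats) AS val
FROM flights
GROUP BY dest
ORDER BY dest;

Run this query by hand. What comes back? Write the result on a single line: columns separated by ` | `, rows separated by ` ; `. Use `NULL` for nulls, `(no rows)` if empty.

Austin | 20742 ; Berlin | 18252 ; Geneva | 8532 ; Izmir | 85391

For each row compute price * seats.
Group by dest; take SUM of the expression per group.
  Austin: ids {11, 17, 21} → SUM(price * seats)=20742
  Berlin: ids {24} → SUM(price * seats)=18252
  Geneva: ids {25} → SUM(price * seats)=8532
  Izmir: ids {1, 3, 5, 28} → SUM(price * seats)=85391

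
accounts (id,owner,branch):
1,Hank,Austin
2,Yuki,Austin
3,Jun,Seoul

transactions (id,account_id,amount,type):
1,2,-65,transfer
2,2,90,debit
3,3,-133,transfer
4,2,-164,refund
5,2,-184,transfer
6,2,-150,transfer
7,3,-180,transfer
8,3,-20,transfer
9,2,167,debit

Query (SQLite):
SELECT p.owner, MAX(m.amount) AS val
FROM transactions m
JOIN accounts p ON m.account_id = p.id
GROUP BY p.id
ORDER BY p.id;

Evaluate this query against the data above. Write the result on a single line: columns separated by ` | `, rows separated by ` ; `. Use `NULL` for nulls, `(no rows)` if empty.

Yuki | 167 ; Jun | -20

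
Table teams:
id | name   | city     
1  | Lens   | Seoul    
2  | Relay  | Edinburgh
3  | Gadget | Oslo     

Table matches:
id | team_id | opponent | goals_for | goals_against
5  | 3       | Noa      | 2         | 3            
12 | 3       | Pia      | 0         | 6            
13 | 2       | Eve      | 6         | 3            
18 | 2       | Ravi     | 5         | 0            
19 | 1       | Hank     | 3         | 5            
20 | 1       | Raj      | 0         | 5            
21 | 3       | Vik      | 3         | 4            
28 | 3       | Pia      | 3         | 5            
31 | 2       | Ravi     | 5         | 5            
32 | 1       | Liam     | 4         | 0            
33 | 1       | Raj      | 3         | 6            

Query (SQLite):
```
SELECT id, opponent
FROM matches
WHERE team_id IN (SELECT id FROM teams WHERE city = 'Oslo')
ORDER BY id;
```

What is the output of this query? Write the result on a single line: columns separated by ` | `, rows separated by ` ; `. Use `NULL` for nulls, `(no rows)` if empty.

Inner query: teams.id where city = 'Oslo'.
Outer: keep matches rows whose team_id is in that set.
Inner query → {3}

5 | Noa ; 12 | Pia ; 21 | Vik ; 28 | Pia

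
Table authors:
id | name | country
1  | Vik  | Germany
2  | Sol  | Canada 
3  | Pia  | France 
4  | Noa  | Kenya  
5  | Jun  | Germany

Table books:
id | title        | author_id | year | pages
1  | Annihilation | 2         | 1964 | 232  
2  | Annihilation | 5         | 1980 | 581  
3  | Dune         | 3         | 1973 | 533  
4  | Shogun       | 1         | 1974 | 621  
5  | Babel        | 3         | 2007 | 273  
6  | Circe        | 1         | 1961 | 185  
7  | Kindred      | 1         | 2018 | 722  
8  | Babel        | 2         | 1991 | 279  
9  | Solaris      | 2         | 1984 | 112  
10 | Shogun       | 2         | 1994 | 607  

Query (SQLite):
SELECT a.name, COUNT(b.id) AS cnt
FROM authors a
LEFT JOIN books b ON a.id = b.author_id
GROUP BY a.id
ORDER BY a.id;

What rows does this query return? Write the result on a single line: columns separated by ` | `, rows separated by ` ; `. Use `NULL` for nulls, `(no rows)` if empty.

Vik | 3 ; Sol | 4 ; Pia | 2 ; Noa | 0 ; Jun | 1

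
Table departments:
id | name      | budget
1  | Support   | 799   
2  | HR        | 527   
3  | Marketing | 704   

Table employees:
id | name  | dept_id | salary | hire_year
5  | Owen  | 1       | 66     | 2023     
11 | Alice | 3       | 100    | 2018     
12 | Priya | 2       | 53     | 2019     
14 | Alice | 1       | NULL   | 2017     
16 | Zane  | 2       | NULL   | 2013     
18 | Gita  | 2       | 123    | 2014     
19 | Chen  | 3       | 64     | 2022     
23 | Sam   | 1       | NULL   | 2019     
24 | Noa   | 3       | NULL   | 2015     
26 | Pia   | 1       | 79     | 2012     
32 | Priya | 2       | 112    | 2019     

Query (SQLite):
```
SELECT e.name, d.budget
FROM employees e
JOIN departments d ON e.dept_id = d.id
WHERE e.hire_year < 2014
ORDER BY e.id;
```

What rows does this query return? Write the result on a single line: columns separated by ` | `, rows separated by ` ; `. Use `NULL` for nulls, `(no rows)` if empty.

Zane | 527 ; Pia | 799

Each employees row matches the departments row where dept_id = departments.id.
Then keep rows with e.hire_year < 2014.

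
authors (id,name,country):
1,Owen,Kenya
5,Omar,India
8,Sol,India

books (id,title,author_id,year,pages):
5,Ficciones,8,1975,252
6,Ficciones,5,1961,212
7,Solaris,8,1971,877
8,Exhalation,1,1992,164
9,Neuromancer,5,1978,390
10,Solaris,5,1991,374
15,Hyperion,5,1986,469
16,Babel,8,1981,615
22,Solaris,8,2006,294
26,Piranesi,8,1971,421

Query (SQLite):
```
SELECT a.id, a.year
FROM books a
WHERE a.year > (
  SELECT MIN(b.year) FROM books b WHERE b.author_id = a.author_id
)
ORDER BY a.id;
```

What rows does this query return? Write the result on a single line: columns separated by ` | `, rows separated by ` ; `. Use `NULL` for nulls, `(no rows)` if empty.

5 | 1975 ; 9 | 1978 ; 10 | 1991 ; 15 | 1986 ; 16 | 1981 ; 22 | 2006

For each books row a, compute MIN(year) over rows sharing a.author_id.
Keep row a if a.year > that per-group MIN.
  author_id=1: MIN(year) = 1992
  author_id=5: MIN(year) = 1961
  author_id=8: MIN(year) = 1971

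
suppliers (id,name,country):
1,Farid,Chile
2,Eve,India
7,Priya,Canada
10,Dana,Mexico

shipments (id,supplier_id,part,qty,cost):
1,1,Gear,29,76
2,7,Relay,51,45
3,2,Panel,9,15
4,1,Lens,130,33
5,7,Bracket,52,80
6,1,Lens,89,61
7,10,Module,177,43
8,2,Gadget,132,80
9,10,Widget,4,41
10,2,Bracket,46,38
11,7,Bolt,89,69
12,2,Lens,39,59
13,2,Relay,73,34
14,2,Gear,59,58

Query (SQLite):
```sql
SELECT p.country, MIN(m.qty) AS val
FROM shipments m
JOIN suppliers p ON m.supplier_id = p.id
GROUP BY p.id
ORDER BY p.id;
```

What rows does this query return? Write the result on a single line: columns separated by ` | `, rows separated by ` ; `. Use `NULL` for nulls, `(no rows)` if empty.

Join each shipments row to its suppliers via supplier_id.
Group joined rows by suppliers.id; compute MIN(m.qty) per group.
  1: ids {1, 4, 6} → MIN(m.qty)=29
  2: ids {3, 8, 10, 12, 13, 14} → MIN(m.qty)=9
  7: ids {2, 5, 11} → MIN(m.qty)=51
  10: ids {7, 9} → MIN(m.qty)=4

Chile | 29 ; India | 9 ; Canada | 51 ; Mexico | 4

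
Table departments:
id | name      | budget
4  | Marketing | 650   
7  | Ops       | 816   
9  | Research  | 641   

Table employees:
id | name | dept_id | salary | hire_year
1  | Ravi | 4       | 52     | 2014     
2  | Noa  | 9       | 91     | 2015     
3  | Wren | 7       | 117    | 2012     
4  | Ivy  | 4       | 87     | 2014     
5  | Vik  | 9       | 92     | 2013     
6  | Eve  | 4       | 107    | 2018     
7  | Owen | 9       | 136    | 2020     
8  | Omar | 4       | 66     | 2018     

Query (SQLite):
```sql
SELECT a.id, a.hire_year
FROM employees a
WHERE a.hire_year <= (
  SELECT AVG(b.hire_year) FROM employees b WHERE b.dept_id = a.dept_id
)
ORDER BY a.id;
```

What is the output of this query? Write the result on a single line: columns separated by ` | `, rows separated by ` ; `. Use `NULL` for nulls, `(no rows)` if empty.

For each employees row a, compute AVG(hire_year) over rows sharing a.dept_id.
Keep row a if a.hire_year <= that per-group AVG.
  dept_id=4: AVG(hire_year) = 2016.0
  dept_id=7: AVG(hire_year) = 2012.0
  dept_id=9: AVG(hire_year) = 2016.0

1 | 2014 ; 2 | 2015 ; 3 | 2012 ; 4 | 2014 ; 5 | 2013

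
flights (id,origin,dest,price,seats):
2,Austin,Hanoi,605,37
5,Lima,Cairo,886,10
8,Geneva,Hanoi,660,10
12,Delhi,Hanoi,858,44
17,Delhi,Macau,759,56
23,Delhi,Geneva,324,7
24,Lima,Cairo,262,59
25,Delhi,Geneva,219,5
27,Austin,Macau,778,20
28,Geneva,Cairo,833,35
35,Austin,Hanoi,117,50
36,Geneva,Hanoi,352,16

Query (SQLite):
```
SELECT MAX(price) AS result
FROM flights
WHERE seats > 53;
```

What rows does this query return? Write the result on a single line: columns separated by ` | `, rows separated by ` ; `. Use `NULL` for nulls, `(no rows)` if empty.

759

Rows where seats > 53 → price values: [759, 262].
MAX of non-NULL values = 759.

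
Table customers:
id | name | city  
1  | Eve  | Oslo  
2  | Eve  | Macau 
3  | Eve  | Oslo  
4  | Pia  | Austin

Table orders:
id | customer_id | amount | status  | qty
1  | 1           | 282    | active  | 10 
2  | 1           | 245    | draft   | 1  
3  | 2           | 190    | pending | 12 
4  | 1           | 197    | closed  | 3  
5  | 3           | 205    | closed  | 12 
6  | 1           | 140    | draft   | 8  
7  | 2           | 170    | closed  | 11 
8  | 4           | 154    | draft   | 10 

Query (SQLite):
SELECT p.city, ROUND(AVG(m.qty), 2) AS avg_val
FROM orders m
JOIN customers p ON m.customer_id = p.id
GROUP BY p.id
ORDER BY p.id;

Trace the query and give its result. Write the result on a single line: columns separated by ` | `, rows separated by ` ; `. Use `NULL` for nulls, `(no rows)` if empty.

Oslo | 5.5 ; Macau | 11.5 ; Oslo | 12 ; Austin | 10

Join each orders row to its customers via customer_id.
Group joined rows by customers.id; compute ROUND(AVG(m.qty), 2) per group.
  1: ids {1, 2, 4, 6} → ROUND(AVG(m.qty), 2)=5.5
  2: ids {3, 7} → ROUND(AVG(m.qty), 2)=11.5
  3: ids {5} → ROUND(AVG(m.qty), 2)=12
  4: ids {8} → ROUND(AVG(m.qty), 2)=10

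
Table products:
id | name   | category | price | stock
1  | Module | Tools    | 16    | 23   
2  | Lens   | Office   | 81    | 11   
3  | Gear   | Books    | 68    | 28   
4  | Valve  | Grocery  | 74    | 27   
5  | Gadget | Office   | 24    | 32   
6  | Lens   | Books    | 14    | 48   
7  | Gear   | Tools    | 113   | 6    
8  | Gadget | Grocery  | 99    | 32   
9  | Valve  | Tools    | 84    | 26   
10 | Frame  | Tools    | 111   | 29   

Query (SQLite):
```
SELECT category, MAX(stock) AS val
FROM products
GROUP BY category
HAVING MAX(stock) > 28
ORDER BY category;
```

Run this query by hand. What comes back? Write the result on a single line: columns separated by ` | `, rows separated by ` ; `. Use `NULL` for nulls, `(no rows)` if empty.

Books | 48 ; Grocery | 32 ; Office | 32 ; Tools | 29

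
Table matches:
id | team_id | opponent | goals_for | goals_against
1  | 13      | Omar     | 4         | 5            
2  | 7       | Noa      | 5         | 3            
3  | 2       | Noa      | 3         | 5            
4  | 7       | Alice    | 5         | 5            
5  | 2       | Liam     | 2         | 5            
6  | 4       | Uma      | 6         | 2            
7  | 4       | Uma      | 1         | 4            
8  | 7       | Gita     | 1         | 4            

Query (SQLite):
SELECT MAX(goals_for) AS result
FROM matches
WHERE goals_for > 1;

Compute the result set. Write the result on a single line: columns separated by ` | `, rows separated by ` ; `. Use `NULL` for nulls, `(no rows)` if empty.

Rows where goals_for > 1 → goals_for values: [4, 5, 3, 5, 2, 6].
MAX of non-NULL values = 6.

6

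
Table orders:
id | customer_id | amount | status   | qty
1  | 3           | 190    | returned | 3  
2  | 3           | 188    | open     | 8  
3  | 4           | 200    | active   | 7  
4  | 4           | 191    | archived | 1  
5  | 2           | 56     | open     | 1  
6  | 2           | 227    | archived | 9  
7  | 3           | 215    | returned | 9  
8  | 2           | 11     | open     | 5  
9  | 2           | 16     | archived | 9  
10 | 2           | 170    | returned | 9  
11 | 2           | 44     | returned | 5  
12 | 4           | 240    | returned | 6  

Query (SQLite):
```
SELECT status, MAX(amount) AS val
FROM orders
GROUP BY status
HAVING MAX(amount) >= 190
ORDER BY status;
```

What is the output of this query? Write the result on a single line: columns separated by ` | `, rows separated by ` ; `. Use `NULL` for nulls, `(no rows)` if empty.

Partition orders by status; compute MAX(amount) within each group.
HAVING: keep groups where MAX(amount) >= 190.
  active: ids {3} → MAX(amount)=200
  archived: ids {4, 6, 9} → MAX(amount)=227
  open: ids {2, 5, 8} → MAX(amount)=188
  returned: ids {1, 7, 10, 11, 12} → MAX(amount)=240

active | 200 ; archived | 227 ; returned | 240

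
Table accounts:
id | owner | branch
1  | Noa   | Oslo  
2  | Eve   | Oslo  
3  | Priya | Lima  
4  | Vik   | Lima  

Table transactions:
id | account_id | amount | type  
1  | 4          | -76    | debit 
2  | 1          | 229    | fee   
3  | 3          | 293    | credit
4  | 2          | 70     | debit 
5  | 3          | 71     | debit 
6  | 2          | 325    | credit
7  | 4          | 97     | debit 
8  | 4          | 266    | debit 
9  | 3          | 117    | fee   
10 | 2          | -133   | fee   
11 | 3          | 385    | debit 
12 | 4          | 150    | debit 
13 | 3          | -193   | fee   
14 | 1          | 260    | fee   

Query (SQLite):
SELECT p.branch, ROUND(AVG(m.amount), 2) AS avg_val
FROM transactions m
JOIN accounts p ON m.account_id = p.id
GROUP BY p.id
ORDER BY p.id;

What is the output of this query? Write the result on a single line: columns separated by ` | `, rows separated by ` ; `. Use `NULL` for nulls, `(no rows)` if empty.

Oslo | 244.5 ; Oslo | 87.33 ; Lima | 134.6 ; Lima | 109.25

Join each transactions row to its accounts via account_id.
Group joined rows by accounts.id; compute ROUND(AVG(m.amount), 2) per group.
  1: ids {2, 14} → ROUND(AVG(m.amount), 2)=244.5
  2: ids {4, 6, 10} → ROUND(AVG(m.amount), 2)=87.33
  3: ids {3, 5, 9, 11, 13} → ROUND(AVG(m.amount), 2)=134.6
  4: ids {1, 7, 8, 12} → ROUND(AVG(m.amount), 2)=109.25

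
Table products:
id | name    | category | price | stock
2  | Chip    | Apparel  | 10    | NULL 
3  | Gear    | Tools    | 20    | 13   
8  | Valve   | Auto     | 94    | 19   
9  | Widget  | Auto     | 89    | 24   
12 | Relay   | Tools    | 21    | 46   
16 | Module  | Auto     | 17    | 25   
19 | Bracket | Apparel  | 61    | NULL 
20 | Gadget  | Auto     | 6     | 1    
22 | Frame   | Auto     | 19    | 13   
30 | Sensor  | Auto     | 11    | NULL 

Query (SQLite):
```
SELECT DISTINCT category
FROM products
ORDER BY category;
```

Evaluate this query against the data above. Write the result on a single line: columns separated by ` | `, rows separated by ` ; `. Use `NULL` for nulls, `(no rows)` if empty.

Apparel ; Auto ; Tools

Collect distinct category values from products.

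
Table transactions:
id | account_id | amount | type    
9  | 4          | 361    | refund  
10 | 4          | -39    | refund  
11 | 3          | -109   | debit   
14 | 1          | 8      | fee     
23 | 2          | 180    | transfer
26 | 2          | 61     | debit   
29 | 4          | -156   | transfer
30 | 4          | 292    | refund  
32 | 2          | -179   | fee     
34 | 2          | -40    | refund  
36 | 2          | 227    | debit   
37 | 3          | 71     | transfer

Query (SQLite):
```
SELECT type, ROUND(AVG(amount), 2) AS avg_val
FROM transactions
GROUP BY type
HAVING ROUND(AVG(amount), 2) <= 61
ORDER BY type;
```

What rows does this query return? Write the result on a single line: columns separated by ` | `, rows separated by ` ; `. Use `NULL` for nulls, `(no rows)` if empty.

debit | 59.67 ; fee | -85.5 ; transfer | 31.67

Partition transactions by type; compute ROUND(AVG(amount), 2) within each group.
HAVING: keep groups where ROUND(AVG(amount), 2) <= 61.
  debit: ids {11, 26, 36} → ROUND(AVG(amount), 2)=59.67
  fee: ids {14, 32} → ROUND(AVG(amount), 2)=-85.5
  refund: ids {9, 10, 30, 34} → ROUND(AVG(amount), 2)=143.5
  transfer: ids {23, 29, 37} → ROUND(AVG(amount), 2)=31.67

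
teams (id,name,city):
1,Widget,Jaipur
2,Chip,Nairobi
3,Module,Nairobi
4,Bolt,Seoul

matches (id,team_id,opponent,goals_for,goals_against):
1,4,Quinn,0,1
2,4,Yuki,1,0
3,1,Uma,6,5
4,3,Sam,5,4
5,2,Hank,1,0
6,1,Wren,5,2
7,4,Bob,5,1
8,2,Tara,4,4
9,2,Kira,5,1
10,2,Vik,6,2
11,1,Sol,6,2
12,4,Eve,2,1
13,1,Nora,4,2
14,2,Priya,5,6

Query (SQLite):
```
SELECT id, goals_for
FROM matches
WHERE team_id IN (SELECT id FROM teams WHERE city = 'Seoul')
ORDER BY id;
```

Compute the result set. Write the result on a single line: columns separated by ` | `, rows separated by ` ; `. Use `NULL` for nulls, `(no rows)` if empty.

1 | 0 ; 2 | 1 ; 7 | 5 ; 12 | 2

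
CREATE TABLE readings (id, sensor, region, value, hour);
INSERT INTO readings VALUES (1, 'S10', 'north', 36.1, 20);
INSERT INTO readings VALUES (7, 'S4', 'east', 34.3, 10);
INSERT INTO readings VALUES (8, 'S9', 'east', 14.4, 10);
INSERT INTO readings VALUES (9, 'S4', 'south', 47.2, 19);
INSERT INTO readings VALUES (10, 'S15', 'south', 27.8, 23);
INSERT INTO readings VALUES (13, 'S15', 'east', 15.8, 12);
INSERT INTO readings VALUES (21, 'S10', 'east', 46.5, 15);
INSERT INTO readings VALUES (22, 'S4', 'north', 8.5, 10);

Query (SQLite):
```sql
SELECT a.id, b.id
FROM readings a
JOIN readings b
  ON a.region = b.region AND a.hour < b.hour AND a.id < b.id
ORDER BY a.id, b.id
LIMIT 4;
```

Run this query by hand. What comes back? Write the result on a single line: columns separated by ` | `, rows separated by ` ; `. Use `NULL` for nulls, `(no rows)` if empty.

7 | 13 ; 7 | 21 ; 8 | 13 ; 8 | 21

Pairs (a,b) with same region, a.hour < b.hour, a.id < b.id.
region groups: east:{7,8,13,21} north:{1,22} south:{9,10}
Ordered by (a.id, b.id); first 4.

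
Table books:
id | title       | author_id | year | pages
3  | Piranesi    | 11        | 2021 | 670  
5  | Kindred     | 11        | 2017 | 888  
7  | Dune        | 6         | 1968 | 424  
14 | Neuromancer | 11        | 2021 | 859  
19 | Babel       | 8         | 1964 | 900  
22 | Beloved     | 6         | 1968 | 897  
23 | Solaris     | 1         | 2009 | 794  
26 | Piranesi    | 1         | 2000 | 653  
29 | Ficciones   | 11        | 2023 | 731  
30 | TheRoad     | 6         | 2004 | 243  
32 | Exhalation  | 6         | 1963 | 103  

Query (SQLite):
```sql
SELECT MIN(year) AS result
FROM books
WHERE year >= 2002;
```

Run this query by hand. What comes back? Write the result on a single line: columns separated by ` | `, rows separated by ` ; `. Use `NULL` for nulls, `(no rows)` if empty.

Rows where year >= 2002 → year values: [2021, 2017, 2021, 2009, 2023, 2004].
MIN of non-NULL values = 2004.

2004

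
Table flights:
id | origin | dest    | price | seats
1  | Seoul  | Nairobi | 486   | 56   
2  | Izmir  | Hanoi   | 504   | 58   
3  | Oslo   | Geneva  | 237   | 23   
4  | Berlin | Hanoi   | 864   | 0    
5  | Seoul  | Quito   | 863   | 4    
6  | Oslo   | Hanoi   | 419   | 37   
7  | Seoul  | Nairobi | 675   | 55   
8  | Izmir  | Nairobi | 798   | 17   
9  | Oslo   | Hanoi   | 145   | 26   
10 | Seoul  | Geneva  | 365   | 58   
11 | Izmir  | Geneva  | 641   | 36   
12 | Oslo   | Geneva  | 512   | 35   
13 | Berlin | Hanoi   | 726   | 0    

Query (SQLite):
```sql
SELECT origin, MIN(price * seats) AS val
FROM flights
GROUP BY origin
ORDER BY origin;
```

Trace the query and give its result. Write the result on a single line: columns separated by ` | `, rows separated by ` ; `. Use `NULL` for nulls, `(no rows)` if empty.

Berlin | 0 ; Izmir | 13566 ; Oslo | 3770 ; Seoul | 3452

For each row compute price * seats.
Group by origin; take MIN of the expression per group.
  Berlin: ids {4, 13} → MIN(price * seats)=0
  Izmir: ids {2, 8, 11} → MIN(price * seats)=13566
  Oslo: ids {3, 6, 9, 12} → MIN(price * seats)=3770
  Seoul: ids {1, 5, 7, 10} → MIN(price * seats)=3452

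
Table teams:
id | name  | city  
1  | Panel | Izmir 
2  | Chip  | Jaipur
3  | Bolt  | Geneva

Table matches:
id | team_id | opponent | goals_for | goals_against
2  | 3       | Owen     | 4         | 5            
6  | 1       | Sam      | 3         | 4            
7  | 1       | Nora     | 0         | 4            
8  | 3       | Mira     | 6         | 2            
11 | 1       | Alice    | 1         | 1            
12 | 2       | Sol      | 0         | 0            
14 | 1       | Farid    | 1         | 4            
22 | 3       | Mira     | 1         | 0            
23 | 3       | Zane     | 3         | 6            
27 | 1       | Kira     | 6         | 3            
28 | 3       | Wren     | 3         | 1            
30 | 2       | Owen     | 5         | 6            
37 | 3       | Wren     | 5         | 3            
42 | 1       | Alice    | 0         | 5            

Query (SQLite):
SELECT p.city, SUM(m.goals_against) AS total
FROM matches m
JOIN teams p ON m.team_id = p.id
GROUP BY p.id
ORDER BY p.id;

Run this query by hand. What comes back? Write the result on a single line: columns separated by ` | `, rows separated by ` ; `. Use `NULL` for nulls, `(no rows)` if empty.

Izmir | 21 ; Jaipur | 6 ; Geneva | 17

Join each matches row to its teams via team_id.
Group joined rows by teams.id; compute SUM(m.goals_against) per group.
  1: ids {6, 7, 11, 14, 27, 42} → SUM(m.goals_against)=21
  2: ids {12, 30} → SUM(m.goals_against)=6
  3: ids {2, 8, 22, 23, 28, 37} → SUM(m.goals_against)=17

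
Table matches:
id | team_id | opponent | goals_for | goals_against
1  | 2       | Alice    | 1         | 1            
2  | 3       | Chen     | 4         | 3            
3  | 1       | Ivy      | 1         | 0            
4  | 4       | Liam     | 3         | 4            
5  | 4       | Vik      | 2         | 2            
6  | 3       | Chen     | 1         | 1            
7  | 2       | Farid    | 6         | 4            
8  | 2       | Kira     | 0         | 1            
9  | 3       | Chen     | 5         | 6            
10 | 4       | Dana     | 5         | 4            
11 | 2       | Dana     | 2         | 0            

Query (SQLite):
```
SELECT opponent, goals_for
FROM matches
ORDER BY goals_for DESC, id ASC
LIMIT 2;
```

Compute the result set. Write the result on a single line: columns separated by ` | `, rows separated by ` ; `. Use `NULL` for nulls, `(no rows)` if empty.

Sort by goals_for desc, tiebreak id asc: (6, id=7), (5, id=9), (5, id=10), (4, id=2), (3, id=4) …. Take first 2.

Farid | 6 ; Chen | 5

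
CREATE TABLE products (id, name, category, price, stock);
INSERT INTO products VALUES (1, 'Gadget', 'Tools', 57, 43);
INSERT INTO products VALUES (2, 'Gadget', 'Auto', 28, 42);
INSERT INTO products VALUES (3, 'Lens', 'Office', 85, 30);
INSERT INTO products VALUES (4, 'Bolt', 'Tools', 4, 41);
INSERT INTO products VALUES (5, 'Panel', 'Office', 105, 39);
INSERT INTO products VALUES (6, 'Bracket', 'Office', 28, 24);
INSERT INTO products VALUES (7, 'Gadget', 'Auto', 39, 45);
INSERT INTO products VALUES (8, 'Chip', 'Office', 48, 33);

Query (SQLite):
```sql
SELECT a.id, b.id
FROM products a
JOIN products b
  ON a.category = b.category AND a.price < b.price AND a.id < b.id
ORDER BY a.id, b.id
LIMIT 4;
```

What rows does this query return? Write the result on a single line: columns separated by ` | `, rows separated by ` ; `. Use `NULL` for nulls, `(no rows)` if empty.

Pairs (a,b) with same category, a.price < b.price, a.id < b.id.
category groups: Auto:{2,7} Office:{3,5,6,8} Tools:{1,4}
Ordered by (a.id, b.id); first 4.

2 | 7 ; 3 | 5 ; 6 | 8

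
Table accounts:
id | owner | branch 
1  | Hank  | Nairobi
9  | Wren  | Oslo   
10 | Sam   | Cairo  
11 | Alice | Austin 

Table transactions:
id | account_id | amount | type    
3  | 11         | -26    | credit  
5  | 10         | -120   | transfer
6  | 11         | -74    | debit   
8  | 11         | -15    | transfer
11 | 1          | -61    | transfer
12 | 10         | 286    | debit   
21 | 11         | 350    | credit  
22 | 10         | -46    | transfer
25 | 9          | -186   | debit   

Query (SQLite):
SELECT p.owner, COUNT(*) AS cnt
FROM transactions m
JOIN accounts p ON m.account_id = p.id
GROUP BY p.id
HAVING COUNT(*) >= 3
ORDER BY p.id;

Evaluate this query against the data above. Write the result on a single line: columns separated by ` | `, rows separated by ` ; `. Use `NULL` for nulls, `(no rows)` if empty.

Sam | 3 ; Alice | 4

Join each transactions row to its accounts via account_id.
Group joined rows by accounts.id; compute COUNT(*) per group.
HAVING: keep groups with count ≥ 3.
  1: ids {11} → COUNT(*)=1
  9: ids {25} → COUNT(*)=1
  10: ids {5, 12, 22} → COUNT(*)=3
  11: ids {3, 6, 8, 21} → COUNT(*)=4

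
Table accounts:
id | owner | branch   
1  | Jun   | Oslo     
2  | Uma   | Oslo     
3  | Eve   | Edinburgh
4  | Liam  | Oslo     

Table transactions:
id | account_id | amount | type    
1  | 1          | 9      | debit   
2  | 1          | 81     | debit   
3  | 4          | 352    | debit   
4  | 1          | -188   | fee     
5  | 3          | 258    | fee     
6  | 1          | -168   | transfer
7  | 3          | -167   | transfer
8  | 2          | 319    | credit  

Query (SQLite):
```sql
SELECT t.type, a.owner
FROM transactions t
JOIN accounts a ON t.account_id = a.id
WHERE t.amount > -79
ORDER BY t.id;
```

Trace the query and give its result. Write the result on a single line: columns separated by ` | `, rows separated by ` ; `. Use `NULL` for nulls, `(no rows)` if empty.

debit | Jun ; debit | Jun ; debit | Liam ; fee | Eve ; credit | Uma

Each transactions row matches the accounts row where account_id = accounts.id.
Then keep rows with t.amount > -79.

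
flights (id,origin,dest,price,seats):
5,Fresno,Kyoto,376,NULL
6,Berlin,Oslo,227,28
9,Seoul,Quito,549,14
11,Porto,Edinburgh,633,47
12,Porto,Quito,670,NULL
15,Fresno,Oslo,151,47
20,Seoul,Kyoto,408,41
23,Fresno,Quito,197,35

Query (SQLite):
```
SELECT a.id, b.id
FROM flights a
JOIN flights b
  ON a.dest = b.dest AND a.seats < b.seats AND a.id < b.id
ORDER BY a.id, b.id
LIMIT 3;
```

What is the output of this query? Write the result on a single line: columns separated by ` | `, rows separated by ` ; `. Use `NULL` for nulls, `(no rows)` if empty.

Pairs (a,b) with same dest, a.seats < b.seats, a.id < b.id.
dest groups: Edinburgh:{11} Kyoto:{5,20} Oslo:{6,15} Quito:{9,12,23}
Ordered by (a.id, b.id); first 3.

6 | 15 ; 9 | 23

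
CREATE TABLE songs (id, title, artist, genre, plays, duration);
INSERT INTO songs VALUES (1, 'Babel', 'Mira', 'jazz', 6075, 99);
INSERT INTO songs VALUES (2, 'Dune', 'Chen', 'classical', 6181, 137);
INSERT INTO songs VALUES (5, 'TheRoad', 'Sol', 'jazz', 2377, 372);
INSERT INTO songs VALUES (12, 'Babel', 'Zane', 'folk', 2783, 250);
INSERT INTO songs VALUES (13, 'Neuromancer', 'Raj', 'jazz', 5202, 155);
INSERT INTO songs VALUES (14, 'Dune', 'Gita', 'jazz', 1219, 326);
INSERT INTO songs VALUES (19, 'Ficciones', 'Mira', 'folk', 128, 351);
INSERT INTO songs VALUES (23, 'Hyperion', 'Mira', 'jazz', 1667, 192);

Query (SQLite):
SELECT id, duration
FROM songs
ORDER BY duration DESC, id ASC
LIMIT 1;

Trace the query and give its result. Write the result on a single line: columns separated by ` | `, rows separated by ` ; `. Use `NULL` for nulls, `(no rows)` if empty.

5 | 372

Sort by duration desc, tiebreak id asc: (372, id=5), (351, id=19), (326, id=14), (250, id=12) …. Take first 1.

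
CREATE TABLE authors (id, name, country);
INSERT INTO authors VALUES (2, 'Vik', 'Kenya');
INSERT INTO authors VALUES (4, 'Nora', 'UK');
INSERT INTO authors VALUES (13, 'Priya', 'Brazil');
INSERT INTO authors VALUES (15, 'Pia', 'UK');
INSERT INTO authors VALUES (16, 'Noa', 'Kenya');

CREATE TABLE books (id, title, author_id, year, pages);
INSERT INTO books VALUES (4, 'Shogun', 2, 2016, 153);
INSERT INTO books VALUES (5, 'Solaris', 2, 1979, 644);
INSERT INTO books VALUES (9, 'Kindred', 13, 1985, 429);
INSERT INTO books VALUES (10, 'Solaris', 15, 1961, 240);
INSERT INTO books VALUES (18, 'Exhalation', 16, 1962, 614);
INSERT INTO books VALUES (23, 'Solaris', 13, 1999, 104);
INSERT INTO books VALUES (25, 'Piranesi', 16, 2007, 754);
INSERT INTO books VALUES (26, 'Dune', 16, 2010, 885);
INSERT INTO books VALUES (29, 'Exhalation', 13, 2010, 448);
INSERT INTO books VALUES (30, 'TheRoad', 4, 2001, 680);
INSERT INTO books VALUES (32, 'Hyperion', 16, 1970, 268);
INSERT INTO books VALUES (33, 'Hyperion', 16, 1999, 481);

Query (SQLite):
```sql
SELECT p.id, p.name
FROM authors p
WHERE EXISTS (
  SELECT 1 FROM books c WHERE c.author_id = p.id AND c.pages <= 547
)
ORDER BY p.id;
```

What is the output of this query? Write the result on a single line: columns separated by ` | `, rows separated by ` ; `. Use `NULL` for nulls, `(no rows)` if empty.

2 | Vik ; 13 | Priya ; 15 | Pia ; 16 | Noa

For each authors row, check whether any books with matching author_id has pages <= 547.
Keep rows where that is true.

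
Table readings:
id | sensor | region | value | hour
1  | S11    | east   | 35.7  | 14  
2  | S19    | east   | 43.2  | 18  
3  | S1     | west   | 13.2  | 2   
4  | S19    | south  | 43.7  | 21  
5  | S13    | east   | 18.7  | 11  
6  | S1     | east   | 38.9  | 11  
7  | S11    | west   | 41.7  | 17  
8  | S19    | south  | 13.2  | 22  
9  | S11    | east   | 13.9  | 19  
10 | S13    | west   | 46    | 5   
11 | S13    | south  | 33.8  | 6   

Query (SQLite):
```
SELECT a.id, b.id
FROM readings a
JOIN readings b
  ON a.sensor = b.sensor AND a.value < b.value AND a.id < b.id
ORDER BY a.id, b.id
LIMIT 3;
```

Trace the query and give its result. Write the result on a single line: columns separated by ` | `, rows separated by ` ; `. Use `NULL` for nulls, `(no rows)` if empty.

Pairs (a,b) with same sensor, a.value < b.value, a.id < b.id.
sensor groups: S1:{3,6} S11:{1,7,9} S13:{5,10,11} S19:{2,4,8}
Ordered by (a.id, b.id); first 3.

1 | 7 ; 2 | 4 ; 3 | 6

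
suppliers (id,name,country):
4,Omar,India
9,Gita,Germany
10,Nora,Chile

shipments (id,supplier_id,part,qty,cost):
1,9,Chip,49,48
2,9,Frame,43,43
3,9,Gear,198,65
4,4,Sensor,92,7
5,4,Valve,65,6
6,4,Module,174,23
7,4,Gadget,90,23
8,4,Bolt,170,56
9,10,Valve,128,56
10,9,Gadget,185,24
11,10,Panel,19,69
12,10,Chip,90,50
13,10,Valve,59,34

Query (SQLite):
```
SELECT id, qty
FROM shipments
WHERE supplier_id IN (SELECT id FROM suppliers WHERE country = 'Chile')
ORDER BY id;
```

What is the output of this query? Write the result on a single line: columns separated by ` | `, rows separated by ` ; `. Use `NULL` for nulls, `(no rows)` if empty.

Inner query: suppliers.id where country = 'Chile'.
Outer: keep shipments rows whose supplier_id is in that set.
Inner query → {10}

9 | 128 ; 11 | 19 ; 12 | 90 ; 13 | 59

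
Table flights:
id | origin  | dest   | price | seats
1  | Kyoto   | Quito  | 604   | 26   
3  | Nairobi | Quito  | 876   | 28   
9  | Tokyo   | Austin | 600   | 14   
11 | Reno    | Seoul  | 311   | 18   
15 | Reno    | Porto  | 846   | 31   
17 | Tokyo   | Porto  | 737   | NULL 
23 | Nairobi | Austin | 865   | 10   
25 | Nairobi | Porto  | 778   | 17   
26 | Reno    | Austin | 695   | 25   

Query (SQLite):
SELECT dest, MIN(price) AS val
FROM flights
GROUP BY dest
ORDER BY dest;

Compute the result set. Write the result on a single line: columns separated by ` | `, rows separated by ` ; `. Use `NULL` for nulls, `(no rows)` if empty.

Austin | 600 ; Porto | 737 ; Quito | 604 ; Seoul | 311

Partition flights by dest; compute MIN(price) within each group.
  Austin: ids {9, 23, 26} → MIN(price)=600
  Porto: ids {15, 17, 25} → MIN(price)=737
  Quito: ids {1, 3} → MIN(price)=604
  Seoul: ids {11} → MIN(price)=311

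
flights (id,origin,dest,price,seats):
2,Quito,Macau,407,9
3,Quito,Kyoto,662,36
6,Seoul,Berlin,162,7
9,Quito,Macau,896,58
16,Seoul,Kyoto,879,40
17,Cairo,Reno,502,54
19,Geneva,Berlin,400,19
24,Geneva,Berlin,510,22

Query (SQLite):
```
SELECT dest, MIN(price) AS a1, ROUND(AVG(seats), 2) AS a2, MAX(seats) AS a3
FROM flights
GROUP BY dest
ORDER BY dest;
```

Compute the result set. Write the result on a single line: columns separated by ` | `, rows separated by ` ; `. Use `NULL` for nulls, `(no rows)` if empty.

Berlin | 162 | 16 | 22 ; Kyoto | 662 | 38 | 40 ; Macau | 407 | 33.5 | 58 ; Reno | 502 | 54 | 54

Group flights by dest.
Per group compute: MIN(price), ROUND(AVG(seats), 2), MAX(seats).
  Berlin: ids {6, 19, 24} → MIN(price)=162, ROUND(AVG(seats), 2)=16, MAX(seats)=22
  Kyoto: ids {3, 16} → MIN(price)=662, ROUND(AVG(seats), 2)=38, MAX(seats)=40
  Macau: ids {2, 9} → MIN(price)=407, ROUND(AVG(seats), 2)=33.5, MAX(seats)=58
  Reno: ids {17} → MIN(price)=502, ROUND(AVG(seats), 2)=54, MAX(seats)=54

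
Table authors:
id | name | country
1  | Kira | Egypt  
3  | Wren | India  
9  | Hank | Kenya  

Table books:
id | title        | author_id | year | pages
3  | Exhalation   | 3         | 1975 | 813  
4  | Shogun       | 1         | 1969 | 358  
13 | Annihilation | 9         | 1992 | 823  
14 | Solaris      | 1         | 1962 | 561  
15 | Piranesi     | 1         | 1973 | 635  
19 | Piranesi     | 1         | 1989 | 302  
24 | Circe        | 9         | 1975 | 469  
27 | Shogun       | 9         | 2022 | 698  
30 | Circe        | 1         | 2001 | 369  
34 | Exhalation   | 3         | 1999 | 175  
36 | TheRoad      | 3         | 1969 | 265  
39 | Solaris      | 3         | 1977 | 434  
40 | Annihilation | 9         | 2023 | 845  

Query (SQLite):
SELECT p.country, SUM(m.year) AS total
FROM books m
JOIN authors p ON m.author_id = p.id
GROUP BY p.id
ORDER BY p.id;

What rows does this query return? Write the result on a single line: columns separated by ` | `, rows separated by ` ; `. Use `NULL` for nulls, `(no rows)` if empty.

Egypt | 9894 ; India | 7920 ; Kenya | 8012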